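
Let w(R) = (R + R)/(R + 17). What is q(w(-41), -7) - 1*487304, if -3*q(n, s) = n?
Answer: -17542985/36 ≈ -4.8731e+5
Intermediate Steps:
w(R) = 2*R/(17 + R) (w(R) = (2*R)/(17 + R) = 2*R/(17 + R))
q(n, s) = -n/3
q(w(-41), -7) - 1*487304 = -2*(-41)/(3*(17 - 41)) - 1*487304 = -2*(-41)/(3*(-24)) - 487304 = -2*(-41)*(-1)/(3*24) - 487304 = -1/3*41/12 - 487304 = -41/36 - 487304 = -17542985/36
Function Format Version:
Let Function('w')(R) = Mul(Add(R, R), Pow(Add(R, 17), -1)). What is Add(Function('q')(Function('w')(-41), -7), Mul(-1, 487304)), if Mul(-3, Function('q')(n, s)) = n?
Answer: Rational(-17542985, 36) ≈ -4.8731e+5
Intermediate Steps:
Function('w')(R) = Mul(2, R, Pow(Add(17, R), -1)) (Function('w')(R) = Mul(Mul(2, R), Pow(Add(17, R), -1)) = Mul(2, R, Pow(Add(17, R), -1)))
Function('q')(n, s) = Mul(Rational(-1, 3), n)
Add(Function('q')(Function('w')(-41), -7), Mul(-1, 487304)) = Add(Mul(Rational(-1, 3), Mul(2, -41, Pow(Add(17, -41), -1))), Mul(-1, 487304)) = Add(Mul(Rational(-1, 3), Mul(2, -41, Pow(-24, -1))), -487304) = Add(Mul(Rational(-1, 3), Mul(2, -41, Rational(-1, 24))), -487304) = Add(Mul(Rational(-1, 3), Rational(41, 12)), -487304) = Add(Rational(-41, 36), -487304) = Rational(-17542985, 36)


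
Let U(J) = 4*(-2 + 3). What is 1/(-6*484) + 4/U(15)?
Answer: 2903/2904 ≈ 0.99966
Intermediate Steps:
U(J) = 4 (U(J) = 4*1 = 4)
1/(-6*484) + 4/U(15) = 1/(-6*484) + 4/4 = -⅙*1/484 + 4*(¼) = -1/2904 + 1 = 2903/2904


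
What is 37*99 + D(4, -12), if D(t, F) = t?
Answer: 3667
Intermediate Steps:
37*99 + D(4, -12) = 37*99 + 4 = 3663 + 4 = 3667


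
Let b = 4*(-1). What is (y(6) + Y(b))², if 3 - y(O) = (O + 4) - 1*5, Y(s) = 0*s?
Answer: 4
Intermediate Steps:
b = -4
Y(s) = 0
y(O) = 4 - O (y(O) = 3 - ((O + 4) - 1*5) = 3 - ((4 + O) - 5) = 3 - (-1 + O) = 3 + (1 - O) = 4 - O)
(y(6) + Y(b))² = ((4 - 1*6) + 0)² = ((4 - 6) + 0)² = (-2 + 0)² = (-2)² = 4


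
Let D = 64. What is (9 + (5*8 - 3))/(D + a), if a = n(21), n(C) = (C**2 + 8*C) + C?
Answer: 23/347 ≈ 0.066282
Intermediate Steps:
n(C) = C**2 + 9*C
a = 630 (a = 21*(9 + 21) = 21*30 = 630)
(9 + (5*8 - 3))/(D + a) = (9 + (5*8 - 3))/(64 + 630) = (9 + (40 - 3))/694 = (9 + 37)*(1/694) = 46*(1/694) = 23/347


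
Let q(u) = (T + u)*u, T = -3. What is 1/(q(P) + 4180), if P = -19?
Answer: 1/4598 ≈ 0.00021749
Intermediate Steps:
q(u) = u*(-3 + u) (q(u) = (-3 + u)*u = u*(-3 + u))
1/(q(P) + 4180) = 1/(-19*(-3 - 19) + 4180) = 1/(-19*(-22) + 4180) = 1/(418 + 4180) = 1/4598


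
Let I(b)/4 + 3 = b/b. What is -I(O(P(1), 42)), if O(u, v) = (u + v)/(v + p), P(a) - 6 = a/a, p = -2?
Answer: 8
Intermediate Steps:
P(a) = 7 (P(a) = 6 + a/a = 6 + 1 = 7)
O(u, v) = (u + v)/(-2 + v) (O(u, v) = (u + v)/(v - 2) = (u + v)/(-2 + v))
I(b) = -8 (I(b) = -12 + 4*(b/b) = -12 + 4*1 = -12 + 4 = -8)
-I(O(P(1), 42)) = -1*(-8) = 8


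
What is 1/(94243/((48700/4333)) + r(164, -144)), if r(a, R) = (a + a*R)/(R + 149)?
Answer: 48700/179932439 ≈ 0.00027066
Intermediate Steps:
r(a, R) = (a + R*a)/(149 + R)
1/(94243/((48700/4333)) + r(164, -144)) = 1/(94243/((48700/4333)) + 164*(1 - 144)/(149 - 144)) = 1/(94243/((48700*(1/4333))) + 164*(-143)/5) = 1/(94243/(48700/4333) + 164*(1/5)*(-143)) = 1/(94243*(4333/48700) - 23452/5) = 1/(408354919/48700 - 23452/5) = 1/(179932439/48700) = 48700/179932439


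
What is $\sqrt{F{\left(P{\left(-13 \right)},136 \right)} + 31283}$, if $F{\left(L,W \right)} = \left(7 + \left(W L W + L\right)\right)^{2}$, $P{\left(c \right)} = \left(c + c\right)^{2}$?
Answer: $2 \sqrt{39087372715931} \approx 1.2504 \cdot 10^{7}$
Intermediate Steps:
$P{\left(c \right)} = 4 c^{2}$ ($P{\left(c \right)} = \left(2 c\right)^{2} = 4 c^{2}$)
$F{\left(L,W \right)} = \left(7 + L + L W^{2}\right)^{2}$ ($F{\left(L,W \right)} = \left(7 + \left(L W W + L\right)\right)^{2} = \left(7 + \left(L W^{2} + L\right)\right)^{2} = \left(7 + \left(L + L W^{2}\right)\right)^{2} = \left(7 + L + L W^{2}\right)^{2}$)
$\sqrt{F{\left(P{\left(-13 \right)},136 \right)} + 31283} = \sqrt{\left(7 + 4 \left(-13\right)^{2} + 4 \left(-13\right)^{2} \cdot 136^{2}\right)^{2} + 31283} = \sqrt{\left(7 + 4 \cdot 169 + 4 \cdot 169 \cdot 18496\right)^{2} + 31283} = \sqrt{\left(7 + 676 + 676 \cdot 18496\right)^{2} + 31283} = \sqrt{\left(7 + 676 + 12503296\right)^{2} + 31283} = \sqrt{12503979^{2} + 31283} = \sqrt{156349490832441 + 31283} = \sqrt{156349490863724} = 2 \sqrt{39087372715931}$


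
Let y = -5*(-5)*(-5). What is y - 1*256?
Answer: -381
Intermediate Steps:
y = -125 (y = 25*(-5) = -125)
y - 1*256 = -125 - 1*256 = -125 - 256 = -381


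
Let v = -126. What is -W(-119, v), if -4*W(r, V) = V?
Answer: -63/2 ≈ -31.500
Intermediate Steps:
W(r, V) = -V/4
-W(-119, v) = -(-1)*(-126)/4 = -1*63/2 = -63/2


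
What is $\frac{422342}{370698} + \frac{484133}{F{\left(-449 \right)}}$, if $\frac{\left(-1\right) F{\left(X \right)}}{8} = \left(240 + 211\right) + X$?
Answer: $- \frac{89730188681}{2965584} \approx -30257.0$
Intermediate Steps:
$F{\left(X \right)} = -3608 - 8 X$ ($F{\left(X \right)} = - 8 \left(\left(240 + 211\right) + X\right) = - 8 \left(451 + X\right) = -3608 - 8 X$)
$\frac{422342}{370698} + \frac{484133}{F{\left(-449 \right)}} = \frac{422342}{370698} + \frac{484133}{-3608 - -3592} = 422342 \cdot \frac{1}{370698} + \frac{484133}{-3608 + 3592} = \frac{211171}{185349} + \frac{484133}{-16} = \frac{211171}{185349} + 484133 \left(- \frac{1}{16}\right) = \frac{211171}{185349} - \frac{484133}{16} = - \frac{89730188681}{2965584}$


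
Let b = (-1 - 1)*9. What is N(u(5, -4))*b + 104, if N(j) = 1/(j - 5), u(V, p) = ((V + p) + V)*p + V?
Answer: 419/4 ≈ 104.75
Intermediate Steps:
u(V, p) = V + p*(p + 2*V) (u(V, p) = (p + 2*V)*p + V = p*(p + 2*V) + V = V + p*(p + 2*V))
N(j) = 1/(-5 + j)
b = -18 (b = -2*9 = -18)
N(u(5, -4))*b + 104 = -18/(-5 + (5 + (-4)**2 + 2*5*(-4))) + 104 = -18/(-5 + (5 + 16 - 40)) + 104 = -18/(-5 - 19) + 104 = -18/(-24) + 104 = -1/24*(-18) + 104 = 3/4 + 104 = 419/4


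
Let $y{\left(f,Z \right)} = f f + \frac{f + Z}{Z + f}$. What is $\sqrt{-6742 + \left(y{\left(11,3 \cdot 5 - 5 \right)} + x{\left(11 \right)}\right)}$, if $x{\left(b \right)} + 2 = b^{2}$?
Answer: $i \sqrt{6501} \approx 80.629 i$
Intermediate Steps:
$x{\left(b \right)} = -2 + b^{2}$
$y{\left(f,Z \right)} = 1 + f^{2}$ ($y{\left(f,Z \right)} = f^{2} + \frac{Z + f}{Z + f} = f^{2} + 1 = 1 + f^{2}$)
$\sqrt{-6742 + \left(y{\left(11,3 \cdot 5 - 5 \right)} + x{\left(11 \right)}\right)} = \sqrt{-6742 + \left(\left(1 + 11^{2}\right) - \left(2 - 11^{2}\right)\right)} = \sqrt{-6742 + \left(\left(1 + 121\right) + \left(-2 + 121\right)\right)} = \sqrt{-6742 + \left(122 + 119\right)} = \sqrt{-6742 + 241} = \sqrt{-6501} = i \sqrt{6501}$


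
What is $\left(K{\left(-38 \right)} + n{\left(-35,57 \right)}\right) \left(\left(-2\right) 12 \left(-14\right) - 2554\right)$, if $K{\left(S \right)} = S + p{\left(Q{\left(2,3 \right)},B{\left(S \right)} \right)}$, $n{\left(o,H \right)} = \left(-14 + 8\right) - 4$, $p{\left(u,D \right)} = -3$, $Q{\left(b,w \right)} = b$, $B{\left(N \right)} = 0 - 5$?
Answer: $113118$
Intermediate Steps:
$B{\left(N \right)} = -5$ ($B{\left(N \right)} = 0 - 5 = -5$)
$n{\left(o,H \right)} = -10$ ($n{\left(o,H \right)} = -6 - 4 = -10$)
$K{\left(S \right)} = -3 + S$ ($K{\left(S \right)} = S - 3 = -3 + S$)
$\left(K{\left(-38 \right)} + n{\left(-35,57 \right)}\right) \left(\left(-2\right) 12 \left(-14\right) - 2554\right) = \left(\left(-3 - 38\right) - 10\right) \left(\left(-2\right) 12 \left(-14\right) - 2554\right) = \left(-41 - 10\right) \left(\left(-24\right) \left(-14\right) - 2554\right) = - 51 \left(336 - 2554\right) = \left(-51\right) \left(-2218\right) = 113118$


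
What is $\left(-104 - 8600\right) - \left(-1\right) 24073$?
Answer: $15369$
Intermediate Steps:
$\left(-104 - 8600\right) - \left(-1\right) 24073 = \left(-104 - 8600\right) - -24073 = -8704 + 24073 = 15369$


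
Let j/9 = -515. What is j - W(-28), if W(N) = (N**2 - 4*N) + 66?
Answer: -5597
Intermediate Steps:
j = -4635 (j = 9*(-515) = -4635)
W(N) = 66 + N**2 - 4*N
j - W(-28) = -4635 - (66 + (-28)**2 - 4*(-28)) = -4635 - (66 + 784 + 112) = -4635 - 1*962 = -4635 - 962 = -5597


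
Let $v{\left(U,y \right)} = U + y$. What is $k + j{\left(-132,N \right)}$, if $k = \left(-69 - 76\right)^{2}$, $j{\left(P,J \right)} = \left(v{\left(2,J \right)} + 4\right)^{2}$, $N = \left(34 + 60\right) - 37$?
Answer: $24994$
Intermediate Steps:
$N = 57$ ($N = 94 - 37 = 57$)
$j{\left(P,J \right)} = \left(6 + J\right)^{2}$ ($j{\left(P,J \right)} = \left(\left(2 + J\right) + 4\right)^{2} = \left(6 + J\right)^{2}$)
$k = 21025$ ($k = \left(-145\right)^{2} = 21025$)
$k + j{\left(-132,N \right)} = 21025 + \left(6 + 57\right)^{2} = 21025 + 63^{2} = 21025 + 3969 = 24994$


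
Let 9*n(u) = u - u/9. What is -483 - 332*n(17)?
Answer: -84275/81 ≈ -1040.4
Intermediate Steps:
n(u) = 8*u/81 (n(u) = (u - u/9)/9 = (8*u/9)/9 = 8*u/81)
-483 - 332*n(17) = -483 - 2656*17/81 = -483 - 332*136/81 = -483 - 45152/81 = -84275/81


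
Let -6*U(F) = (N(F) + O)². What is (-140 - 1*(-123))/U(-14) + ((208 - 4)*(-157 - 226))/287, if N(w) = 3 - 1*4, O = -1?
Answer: -141627/574 ≈ -246.74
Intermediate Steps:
N(w) = -1 (N(w) = 3 - 4 = -1)
U(F) = -⅔ (U(F) = -(-1 - 1)²/6 = -⅙*(-2)² = -⅙*4 = -⅔)
(-140 - 1*(-123))/U(-14) + ((208 - 4)*(-157 - 226))/287 = (-140 - 1*(-123))/(-⅔) + ((208 - 4)*(-157 - 226))/287 = (-140 + 123)*(-3/2) + (204*(-383))*(1/287) = -17*(-3/2) - 78132*1/287 = 51/2 - 78132/287 = -141627/574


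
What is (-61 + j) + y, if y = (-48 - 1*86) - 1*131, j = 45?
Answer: -281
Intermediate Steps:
y = -265 (y = (-48 - 86) - 131 = -134 - 131 = -265)
(-61 + j) + y = (-61 + 45) - 265 = -16 - 265 = -281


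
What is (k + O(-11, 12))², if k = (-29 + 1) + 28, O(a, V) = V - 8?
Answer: 16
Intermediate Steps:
O(a, V) = -8 + V
k = 0 (k = -28 + 28 = 0)
(k + O(-11, 12))² = (0 + (-8 + 12))² = (0 + 4)² = 4² = 16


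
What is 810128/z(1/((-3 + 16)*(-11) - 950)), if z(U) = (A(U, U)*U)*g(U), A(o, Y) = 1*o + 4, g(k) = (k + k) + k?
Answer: 1057825735343696/13113 ≈ 8.0670e+10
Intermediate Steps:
g(k) = 3*k (g(k) = 2*k + k = 3*k)
A(o, Y) = 4 + o (A(o, Y) = o + 4 = 4 + o)
z(U) = 3*U**2*(4 + U) (z(U) = ((4 + U)*U)*(3*U) = (U*(4 + U))*(3*U) = 3*U**2*(4 + U))
810128/z(1/((-3 + 16)*(-11) - 950)) = 810128/((3*(1/((-3 + 16)*(-11) - 950))**2*(4 + 1/((-3 + 16)*(-11) - 950)))) = 810128/((3*(1/(13*(-11) - 950))**2*(4 + 1/(13*(-11) - 950)))) = 810128/((3*(1/(-143 - 950))**2*(4 + 1/(-143 - 950)))) = 810128/((3*(1/(-1093))**2*(4 + 1/(-1093)))) = 810128/((3*(-1/1093)**2*(4 - 1/1093))) = 810128/((3*(1/1194649)*(4371/1093))) = 810128/(13113/1305751357) = 810128*(1305751357/13113) = 1057825735343696/13113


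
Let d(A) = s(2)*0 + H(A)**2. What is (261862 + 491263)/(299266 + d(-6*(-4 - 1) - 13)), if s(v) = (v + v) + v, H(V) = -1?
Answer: 753125/299267 ≈ 2.5166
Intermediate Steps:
s(v) = 3*v (s(v) = 2*v + v = 3*v)
d(A) = 1 (d(A) = (3*2)*0 + (-1)**2 = 6*0 + 1 = 0 + 1 = 1)
(261862 + 491263)/(299266 + d(-6*(-4 - 1) - 13)) = (261862 + 491263)/(299266 + 1) = 753125/299267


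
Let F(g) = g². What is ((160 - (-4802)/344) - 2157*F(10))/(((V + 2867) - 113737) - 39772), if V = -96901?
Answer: 37070479/42577396 ≈ 0.87066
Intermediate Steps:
((160 - (-4802)/344) - 2157*F(10))/(((V + 2867) - 113737) - 39772) = ((160 - (-4802)/344) - 2157*10²)/(((-96901 + 2867) - 113737) - 39772) = ((160 - (-4802)/344) - 2157*100)/((-94034 - 113737) - 39772) = ((160 - 14*(-343/344)) - 215700)/(-207771 - 39772) = ((160 + 2401/172) - 215700)/(-247543) = (29921/172 - 215700)*(-1/247543) = -37070479/172*(-1/247543) = 37070479/42577396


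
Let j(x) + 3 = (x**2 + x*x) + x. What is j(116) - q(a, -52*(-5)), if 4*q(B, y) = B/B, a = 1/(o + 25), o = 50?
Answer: 108099/4 ≈ 27025.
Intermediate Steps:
j(x) = -3 + x + 2*x**2 (j(x) = -3 + ((x**2 + x*x) + x) = -3 + ((x**2 + x**2) + x) = -3 + (2*x**2 + x) = -3 + (x + 2*x**2) = -3 + x + 2*x**2)
a = 1/75 (a = 1/(50 + 25) = 1/75 ≈ 0.013333)
q(B, y) = 1/4 (q(B, y) = (B/B)/4 = (1/4)*1 = 1/4)
j(116) - q(a, -52*(-5)) = (-3 + 116 + 2*116**2) - 1*1/4 = (-3 + 116 + 2*13456) - 1/4 = (-3 + 116 + 26912) - 1/4 = 27025 - 1/4 = 108099/4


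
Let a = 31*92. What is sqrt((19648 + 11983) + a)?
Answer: sqrt(34483) ≈ 185.70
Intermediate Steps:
a = 2852
sqrt((19648 + 11983) + a) = sqrt((19648 + 11983) + 2852) = sqrt(31631 + 2852) = sqrt(34483)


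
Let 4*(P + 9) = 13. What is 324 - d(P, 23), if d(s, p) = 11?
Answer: 313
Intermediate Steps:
P = -23/4 (P = -9 + (1/4)*13 = -9 + 13/4 = -23/4 ≈ -5.7500)
324 - d(P, 23) = 324 - 1*11 = 324 - 11 = 313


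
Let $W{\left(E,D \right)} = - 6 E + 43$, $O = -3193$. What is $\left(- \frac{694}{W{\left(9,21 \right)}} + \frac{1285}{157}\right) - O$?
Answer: $\frac{5637404}{1727} \approx 3264.3$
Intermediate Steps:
$W{\left(E,D \right)} = 43 - 6 E$
$\left(- \frac{694}{W{\left(9,21 \right)}} + \frac{1285}{157}\right) - O = \left(- \frac{694}{43 - 54} + \frac{1285}{157}\right) - -3193 = \left(- \frac{694}{43 - 54} + 1285 \cdot \frac{1}{157}\right) + 3193 = \left(- \frac{694}{-11} + \frac{1285}{157}\right) + 3193 = \left(\left(-694\right) \left(- \frac{1}{11}\right) + \frac{1285}{157}\right) + 3193 = \left(\frac{694}{11} + \frac{1285}{157}\right) + 3193 = \frac{123093}{1727} + 3193 = \frac{5637404}{1727}$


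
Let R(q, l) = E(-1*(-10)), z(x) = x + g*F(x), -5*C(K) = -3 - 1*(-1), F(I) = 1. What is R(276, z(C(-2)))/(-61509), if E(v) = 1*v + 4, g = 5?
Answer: -2/8787 ≈ -0.00022761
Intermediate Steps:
C(K) = 2/5 (C(K) = -(-3 - 1*(-1))/5 = -(-3 + 1)/5 = -1/5*(-2) = 2/5)
E(v) = 4 + v (E(v) = v + 4 = 4 + v)
z(x) = 5 + x (z(x) = x + 5*1 = x + 5 = 5 + x)
R(q, l) = 14 (R(q, l) = 4 - 1*(-10) = 4 + 10 = 14)
R(276, z(C(-2)))/(-61509) = 14/(-61509) = 14*(-1/61509) = -2/8787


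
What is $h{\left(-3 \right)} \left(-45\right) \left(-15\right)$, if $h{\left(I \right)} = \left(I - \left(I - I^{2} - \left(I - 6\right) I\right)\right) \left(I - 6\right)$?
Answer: $-218700$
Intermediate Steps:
$h{\left(I \right)} = \left(-6 + I\right) \left(I^{2} + I \left(-6 + I\right)\right)$ ($h{\left(I \right)} = \left(I - \left(I - I^{2} - \left(I - 6\right) I\right)\right) \left(-6 + I\right) = \left(I - \left(I - I^{2} - \left(-6 + I\right) I\right)\right) \left(-6 + I\right) = \left(I - \left(I - I^{2} - I \left(-6 + I\right)\right)\right) \left(-6 + I\right) = \left(I + \left(I^{2} - I + I \left(-6 + I\right)\right)\right) \left(-6 + I\right) = \left(I^{2} + I \left(-6 + I\right)\right) \left(-6 + I\right) = \left(-6 + I\right) \left(I^{2} + I \left(-6 + I\right)\right)$)
$h{\left(-3 \right)} \left(-45\right) \left(-15\right) = 2 \left(-3\right) \left(18 + \left(-3\right)^{2} - -27\right) \left(-45\right) \left(-15\right) = 2 \left(-3\right) \left(18 + 9 + 27\right) \left(-45\right) \left(-15\right) = 2 \left(-3\right) 54 \left(-45\right) \left(-15\right) = \left(-324\right) \left(-45\right) \left(-15\right) = 14580 \left(-15\right) = -218700$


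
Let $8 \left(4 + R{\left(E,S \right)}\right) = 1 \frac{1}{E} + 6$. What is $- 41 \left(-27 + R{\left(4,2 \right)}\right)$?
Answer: $\frac{39647}{32} \approx 1239.0$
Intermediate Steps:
$R{\left(E,S \right)} = - \frac{13}{4} + \frac{1}{8 E}$ ($R{\left(E,S \right)} = -4 + \frac{1 \frac{1}{E} + 6}{8} = -4 + \frac{\frac{1}{E} + 6}{8} = -4 + \frac{6 + \frac{1}{E}}{8} = -4 + \left(\frac{3}{4} + \frac{1}{8 E}\right) = - \frac{13}{4} + \frac{1}{8 E}$)
$- 41 \left(-27 + R{\left(4,2 \right)}\right) = - 41 \left(-27 + \frac{1 - 104}{8 \cdot 4}\right) = - 41 \left(-27 + \frac{1}{8} \cdot \frac{1}{4} \left(1 - 104\right)\right) = - 41 \left(-27 + \frac{1}{8} \cdot \frac{1}{4} \left(-103\right)\right) = - 41 \left(-27 - \frac{103}{32}\right) = \left(-41\right) \left(- \frac{967}{32}\right) = \frac{39647}{32}$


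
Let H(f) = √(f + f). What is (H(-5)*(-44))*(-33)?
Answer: 1452*I*√10 ≈ 4591.6*I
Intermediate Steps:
H(f) = √2*√f (H(f) = √(2*f) = √2*√f)
(H(-5)*(-44))*(-33) = ((√2*√(-5))*(-44))*(-33) = ((√2*(I*√5))*(-44))*(-33) = ((I*√10)*(-44))*(-33) = -44*I*√10*(-33) = 1452*I*√10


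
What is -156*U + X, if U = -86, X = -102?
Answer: 13314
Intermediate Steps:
-156*U + X = -156*(-86) - 102 = 13416 - 102 = 13314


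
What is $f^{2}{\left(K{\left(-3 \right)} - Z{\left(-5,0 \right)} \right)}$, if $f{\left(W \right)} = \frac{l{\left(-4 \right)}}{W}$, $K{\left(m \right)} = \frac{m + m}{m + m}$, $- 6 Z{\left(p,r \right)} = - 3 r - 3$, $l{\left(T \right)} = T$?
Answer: $64$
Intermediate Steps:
$Z{\left(p,r \right)} = \frac{1}{2} + \frac{r}{2}$ ($Z{\left(p,r \right)} = - \frac{- 3 r - 3}{6} = - \frac{-3 - 3 r}{6} = \frac{1}{2} + \frac{r}{2}$)
$K{\left(m \right)} = 1$ ($K{\left(m \right)} = \frac{2 m}{2 m} = 2 m \frac{1}{2 m} = 1$)
$f{\left(W \right)} = - \frac{4}{W}$
$f^{2}{\left(K{\left(-3 \right)} - Z{\left(-5,0 \right)} \right)} = \left(- \frac{4}{1 - \left(\frac{1}{2} + \frac{1}{2} \cdot 0\right)}\right)^{2} = \left(- \frac{4}{1 - \left(\frac{1}{2} + 0\right)}\right)^{2} = \left(- \frac{4}{1 - \frac{1}{2}}\right)^{2} = \left(- 4 \frac{1}{\frac{1}{2}}\right)^{2} = \left(\left(-4\right) 2\right)^{2} = \left(-8\right)^{2} = 64$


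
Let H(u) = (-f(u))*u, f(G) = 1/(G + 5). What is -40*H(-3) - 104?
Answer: -164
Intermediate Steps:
f(G) = 1/(5 + G)
H(u) = -u/(5 + u) (H(u) = (-1/(5 + u))*u = -u/(5 + u))
-40*H(-3) - 104 = -(-40)*(-3)/(5 - 3) - 104 = -(-40)*(-3)/2 - 104 = -40*3/2 - 104 = -60 - 104 = -164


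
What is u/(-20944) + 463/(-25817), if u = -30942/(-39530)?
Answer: -17460185717/971559801520 ≈ -0.017971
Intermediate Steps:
u = 15471/19765 (u = -30942*(-1/39530) = 15471/19765 ≈ 0.78275)
u/(-20944) + 463/(-25817) = (15471/19765)/(-20944) + 463/(-25817) = (15471/19765)*(-1/20944) + 463*(-1/25817) = -15471/413958160 - 463/25817 = -17460185717/971559801520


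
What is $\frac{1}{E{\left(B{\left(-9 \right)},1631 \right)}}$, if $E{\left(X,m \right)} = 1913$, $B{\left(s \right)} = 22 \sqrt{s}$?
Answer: $\frac{1}{1913} \approx 0.00052274$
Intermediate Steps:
$\frac{1}{E{\left(B{\left(-9 \right)},1631 \right)}} = \frac{1}{1913}$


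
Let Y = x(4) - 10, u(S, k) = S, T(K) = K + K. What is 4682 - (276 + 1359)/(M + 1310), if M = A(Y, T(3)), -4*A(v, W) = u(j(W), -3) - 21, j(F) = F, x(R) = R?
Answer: 4919474/1051 ≈ 4680.8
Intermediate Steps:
T(K) = 2*K
Y = -6 (Y = 4 - 10 = -6)
A(v, W) = 21/4 - W/4 (A(v, W) = -(W - 21)/4 = -(-21 + W)/4 = 21/4 - W/4)
M = 15/4 (M = 21/4 - 3/2 = 15/4 ≈ 3.7500)
4682 - (276 + 1359)/(M + 1310) = 4682 - (276 + 1359)/(15/4 + 1310) = 4682 - 1635/5255/4 = 4682 - 1635*4/5255 = 4682 - 1*1308/1051 = 4682 - 1308/1051 = 4919474/1051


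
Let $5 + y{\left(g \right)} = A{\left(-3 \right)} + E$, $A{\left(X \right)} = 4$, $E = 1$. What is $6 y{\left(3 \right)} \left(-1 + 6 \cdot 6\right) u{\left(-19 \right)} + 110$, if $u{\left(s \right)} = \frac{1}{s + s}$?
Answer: $110$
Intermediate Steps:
$y{\left(g \right)} = 0$ ($y{\left(g \right)} = -5 + \left(4 + 1\right) = -5 + 5 = 0$)
$u{\left(s \right)} = \frac{1}{2 s}$
$6 y{\left(3 \right)} \left(-1 + 6 \cdot 6\right) u{\left(-19 \right)} + 110 = 6 \cdot 0 \left(-1 + 6 \cdot 6\right) \frac{1}{2 \left(-19\right)} + 110 = 0 \left(-1 + 36\right) \frac{1}{2} \left(- \frac{1}{19}\right) + 110 = 0 \cdot 35 \left(- \frac{1}{38}\right) + 110 = 0 \left(- \frac{1}{38}\right) + 110 = 0 + 110 = 110$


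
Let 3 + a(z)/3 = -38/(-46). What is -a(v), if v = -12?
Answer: 150/23 ≈ 6.5217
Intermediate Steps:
a(z) = -150/23 (a(z) = -9 + 3*(-38/(-46)) = -9 + 3*(-38*(-1/46)) = -9 + 3*(19/23) = -9 + 57/23 = -150/23)
-a(v) = -1*(-150/23) = 150/23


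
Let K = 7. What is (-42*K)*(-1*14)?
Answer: 4116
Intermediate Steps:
(-42*K)*(-1*14) = (-42*7)*(-1*14) = -294*(-14) = 4116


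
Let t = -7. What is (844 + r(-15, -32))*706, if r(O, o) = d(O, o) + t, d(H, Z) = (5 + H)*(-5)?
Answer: 626222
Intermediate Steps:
d(H, Z) = -25 - 5*H
r(O, o) = -32 - 5*O (r(O, o) = (-25 - 5*O) - 7 = -32 - 5*O)
(844 + r(-15, -32))*706 = (844 + (-32 - 5*(-15)))*706 = (844 + (-32 + 75))*706 = (844 + 43)*706 = 887*706 = 626222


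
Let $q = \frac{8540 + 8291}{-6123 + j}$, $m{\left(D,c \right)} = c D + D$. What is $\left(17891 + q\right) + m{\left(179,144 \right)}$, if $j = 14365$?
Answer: $\frac{361395563}{8242} \approx 43848.0$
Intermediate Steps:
$m{\left(D,c \right)} = D + D c$ ($m{\left(D,c \right)} = D c + D = D + D c$)
$q = \frac{16831}{8242}$ ($q = \frac{8540 + 8291}{-6123 + 14365} = \frac{16831}{8242} \approx 2.0421$)
$\left(17891 + q\right) + m{\left(179,144 \right)} = \left(17891 + \frac{16831}{8242}\right) + 179 \left(1 + 144\right) = \frac{147474453}{8242} + 179 \cdot 145 = \frac{147474453}{8242} + 25955 = \frac{361395563}{8242}$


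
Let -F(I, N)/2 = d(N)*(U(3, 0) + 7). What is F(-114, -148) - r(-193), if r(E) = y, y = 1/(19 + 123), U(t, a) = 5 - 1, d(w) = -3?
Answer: 9371/142 ≈ 65.993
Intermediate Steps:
U(t, a) = 4
y = 1/142 ≈ 0.0070423
r(E) = 1/142
F(I, N) = 66 (F(I, N) = -(-6)*(4 + 7) = -(-6)*11 = -2*(-33) = 66)
F(-114, -148) - r(-193) = 66 - 1*1/142 = 66 - 1/142 = 9371/142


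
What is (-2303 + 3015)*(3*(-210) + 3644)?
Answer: 2145968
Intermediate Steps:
(-2303 + 3015)*(3*(-210) + 3644) = 712*(-630 + 3644) = 712*3014 = 2145968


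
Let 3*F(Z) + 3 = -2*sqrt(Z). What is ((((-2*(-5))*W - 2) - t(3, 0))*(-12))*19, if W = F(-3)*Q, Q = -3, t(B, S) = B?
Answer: -5700 - 4560*I*sqrt(3) ≈ -5700.0 - 7898.1*I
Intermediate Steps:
F(Z) = -1 - 2*sqrt(Z)/3 (F(Z) = -1 + (-2*sqrt(Z))/3 = -1 - 2*sqrt(Z)/3)
W = 3 + 2*I*sqrt(3) (W = (-1 - 2*I*sqrt(3)/3)*(-3) = 3 + 2*I*sqrt(3) ≈ 3.0 + 3.4641*I)
((((-2*(-5))*W - 2) - t(3, 0))*(-12))*19 = ((((-2*(-5))*(3 + 2*I*sqrt(3)) - 2) - 1*3)*(-12))*19 = (((10*(3 + 2*I*sqrt(3)) - 2) - 3)*(-12))*19 = ((((30 + 20*I*sqrt(3)) - 2) - 3)*(-12))*19 = (((28 + 20*I*sqrt(3)) - 3)*(-12))*19 = ((25 + 20*I*sqrt(3))*(-12))*19 = (-300 - 240*I*sqrt(3))*19 = -5700 - 4560*I*sqrt(3)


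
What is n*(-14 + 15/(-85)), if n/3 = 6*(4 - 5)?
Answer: 4338/17 ≈ 255.18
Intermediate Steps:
n = -18 (n = 3*(6*(4 - 5)) = 3*(6*(-1)) = 3*(-6) = -18)
n*(-14 + 15/(-85)) = -18*(-14 + 15/(-85)) = -18*(-14 + 15*(-1/85)) = -18*(-14 - 3/17) = -18*(-241/17) = 4338/17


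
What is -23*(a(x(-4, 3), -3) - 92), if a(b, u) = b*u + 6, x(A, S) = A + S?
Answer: 1909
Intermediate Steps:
a(b, u) = 6 + b*u
-23*(a(x(-4, 3), -3) - 92) = -23*((6 + (-4 + 3)*(-3)) - 92) = -23*((6 - 1*(-3)) - 92) = -23*((6 + 3) - 92) = -23*(9 - 92) = -23*(-83) = 1909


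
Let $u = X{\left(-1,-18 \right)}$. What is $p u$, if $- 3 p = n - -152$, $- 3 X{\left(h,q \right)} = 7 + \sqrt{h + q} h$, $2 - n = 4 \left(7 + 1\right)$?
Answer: $\frac{854}{9} - \frac{122 i \sqrt{19}}{9} \approx 94.889 - 59.087 i$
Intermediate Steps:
$n = -30$ ($n = 2 - 4 \left(7 + 1\right) = 2 - 4 \cdot 8 = 2 - 32 = -30$)
$X{\left(h,q \right)} = - \frac{7}{3} - \frac{h \sqrt{h + q}}{3}$ ($X{\left(h,q \right)} = - \frac{7 + \sqrt{h + q} h}{3} = - \frac{7 + h \sqrt{h + q}}{3} = - \frac{7}{3} - \frac{h \sqrt{h + q}}{3}$)
$p = - \frac{122}{3}$ ($p = - \frac{-30 - -152}{3} = - \frac{-30 + 152}{3} = \left(- \frac{1}{3}\right) 122 = - \frac{122}{3} \approx -40.667$)
$u = - \frac{7}{3} + \frac{i \sqrt{19}}{3}$ ($u = - \frac{7}{3} - - \frac{\sqrt{-1 - 18}}{3} = - \frac{7}{3} - - \frac{\sqrt{-19}}{3} = - \frac{7}{3} - - \frac{i \sqrt{19}}{3} = - \frac{7}{3} + \frac{i \sqrt{19}}{3} \approx -2.3333 + 1.453 i$)
$p u = - \frac{122 \left(- \frac{7}{3} + \frac{i \sqrt{19}}{3}\right)}{3} = \frac{854}{9} - \frac{122 i \sqrt{19}}{9}$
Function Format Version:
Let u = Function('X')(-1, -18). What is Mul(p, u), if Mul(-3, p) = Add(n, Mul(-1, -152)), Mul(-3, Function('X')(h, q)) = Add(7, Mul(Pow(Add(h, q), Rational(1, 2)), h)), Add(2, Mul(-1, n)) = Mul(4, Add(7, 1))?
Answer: Add(Rational(854, 9), Mul(Rational(-122, 9), I, Pow(19, Rational(1, 2)))) ≈ Add(94.889, Mul(-59.087, I))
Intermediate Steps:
n = -30 (n = Add(2, Mul(-1, Mul(4, Add(7, 1)))) = Add(2, Mul(-1, Mul(4, 8))) = Add(2, Mul(-1, 32)) = Add(2, -32) = -30)
Function('X')(h, q) = Add(Rational(-7, 3), Mul(Rational(-1, 3), h, Pow(Add(h, q), Rational(1, 2)))) (Function('X')(h, q) = Mul(Rational(-1, 3), Add(7, Mul(Pow(Add(h, q), Rational(1, 2)), h))) = Mul(Rational(-1, 3), Add(7, Mul(h, Pow(Add(h, q), Rational(1, 2))))) = Add(Rational(-7, 3), Mul(Rational(-1, 3), h, Pow(Add(h, q), Rational(1, 2)))))
p = Rational(-122, 3) (p = Mul(Rational(-1, 3), Add(-30, Mul(-1, -152))) = Mul(Rational(-1, 3), Add(-30, 152)) = Mul(Rational(-1, 3), 122) = Rational(-122, 3) ≈ -40.667)
u = Add(Rational(-7, 3), Mul(Rational(1, 3), I, Pow(19, Rational(1, 2)))) (u = Add(Rational(-7, 3), Mul(Rational(-1, 3), -1, Pow(Add(-1, -18), Rational(1, 2)))) = Add(Rational(-7, 3), Mul(Rational(-1, 3), -1, Pow(-19, Rational(1, 2)))) = Add(Rational(-7, 3), Mul(Rational(-1, 3), -1, Mul(I, Pow(19, Rational(1, 2))))) = Add(Rational(-7, 3), Mul(Rational(1, 3), I, Pow(19, Rational(1, 2)))) ≈ Add(-2.3333, Mul(1.4530, I)))
Mul(p, u) = Mul(Rational(-122, 3), Add(Rational(-7, 3), Mul(Rational(1, 3), I, Pow(19, Rational(1, 2))))) = Add(Rational(854, 9), Mul(Rational(-122, 9), I, Pow(19, Rational(1, 2))))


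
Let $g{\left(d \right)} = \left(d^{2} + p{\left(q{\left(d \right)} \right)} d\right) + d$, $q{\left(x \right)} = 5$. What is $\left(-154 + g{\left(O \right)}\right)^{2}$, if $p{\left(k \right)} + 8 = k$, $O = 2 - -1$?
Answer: $22801$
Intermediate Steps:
$O = 3$ ($O = 2 + 1 = 3$)
$p{\left(k \right)} = -8 + k$
$g{\left(d \right)} = d^{2} - 2 d$ ($g{\left(d \right)} = \left(d^{2} + \left(-8 + 5\right) d\right) + d = \left(d^{2} - 3 d\right) + d = d^{2} - 2 d$)
$\left(-154 + g{\left(O \right)}\right)^{2} = \left(-154 + 3 \left(-2 + 3\right)\right)^{2} = \left(-154 + 3 \cdot 1\right)^{2} = \left(-154 + 3\right)^{2} = \left(-151\right)^{2} = 22801$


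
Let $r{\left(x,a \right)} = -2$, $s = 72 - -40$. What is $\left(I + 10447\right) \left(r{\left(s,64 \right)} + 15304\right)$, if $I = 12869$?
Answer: $356781432$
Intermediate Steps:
$s = 112$ ($s = 72 + 40 = 112$)
$\left(I + 10447\right) \left(r{\left(s,64 \right)} + 15304\right) = \left(12869 + 10447\right) \left(-2 + 15304\right) = 23316 \cdot 15302 = 356781432$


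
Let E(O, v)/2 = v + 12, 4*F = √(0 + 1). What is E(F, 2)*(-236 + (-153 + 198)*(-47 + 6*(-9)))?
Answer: -133868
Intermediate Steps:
F = ¼ (F = √(0 + 1)/4 = √1/4 = (¼)*1 = ¼ ≈ 0.25000)
E(O, v) = 24 + 2*v (E(O, v) = 2*(v + 12) = 2*(12 + v) = 24 + 2*v)
E(F, 2)*(-236 + (-153 + 198)*(-47 + 6*(-9))) = (24 + 2*2)*(-236 + (-153 + 198)*(-47 + 6*(-9))) = (24 + 4)*(-236 + 45*(-47 - 54)) = 28*(-236 + 45*(-101)) = 28*(-236 - 4545) = 28*(-4781) = -133868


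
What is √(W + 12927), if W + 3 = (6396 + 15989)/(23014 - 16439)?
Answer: √22354391155/1315 ≈ 113.70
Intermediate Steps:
W = 532/1315 (W = -3 + (6396 + 15989)/(23014 - 16439) = -3 + 22385/6575 = -3 + 22385*(1/6575) = -3 + 4477/1315 = 532/1315 ≈ 0.40456)
√(W + 12927) = √(532/1315 + 12927) = √(16999537/1315) = √22354391155/1315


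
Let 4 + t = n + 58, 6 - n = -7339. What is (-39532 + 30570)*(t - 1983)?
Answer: -48538192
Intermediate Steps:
n = 7345 (n = 6 - 1*(-7339) = 6 + 7339 = 7345)
t = 7399 (t = -4 + (7345 + 58) = -4 + 7403 = 7399)
(-39532 + 30570)*(t - 1983) = (-39532 + 30570)*(7399 - 1983) = -8962*5416 = -48538192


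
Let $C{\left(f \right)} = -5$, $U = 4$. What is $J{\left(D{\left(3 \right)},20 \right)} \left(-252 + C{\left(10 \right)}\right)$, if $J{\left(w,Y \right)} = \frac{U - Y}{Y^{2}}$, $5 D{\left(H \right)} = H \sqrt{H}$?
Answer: $\frac{257}{25} \approx 10.28$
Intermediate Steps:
$D{\left(H \right)} = \frac{H^{\frac{3}{2}}}{5}$ ($D{\left(H \right)} = \frac{H \sqrt{H}}{5} = \frac{H^{\frac{3}{2}}}{5}$)
$J{\left(w,Y \right)} = \frac{4 - Y}{Y^{2}}$
$J{\left(D{\left(3 \right)},20 \right)} \left(-252 + C{\left(10 \right)}\right) = \frac{4 - 20}{400} \left(-252 - 5\right) = \frac{4 - 20}{400} \left(-257\right) = \frac{1}{400} \left(-16\right) \left(-257\right) = \left(- \frac{1}{25}\right) \left(-257\right) = \frac{257}{25}$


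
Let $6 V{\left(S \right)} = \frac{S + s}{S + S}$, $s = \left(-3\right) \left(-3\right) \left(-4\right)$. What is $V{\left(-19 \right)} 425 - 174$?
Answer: $- \frac{16297}{228} \approx -71.478$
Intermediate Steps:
$s = -36$ ($s = 9 \left(-4\right) = -36$)
$V{\left(S \right)} = \frac{-36 + S}{12 S}$ ($V{\left(S \right)} = \frac{\left(S - 36\right) \frac{1}{S + S}}{6} = \frac{\left(-36 + S\right) \frac{1}{2 S}}{6} = \frac{\frac{1}{2} \frac{1}{S} \left(-36 + S\right)}{6} = \frac{-36 + S}{12 S}$)
$V{\left(-19 \right)} 425 - 174 = \frac{-36 - 19}{12 \left(-19\right)} 425 - 174 = \frac{1}{12} \left(- \frac{1}{19}\right) \left(-55\right) 425 - 174 = \frac{55}{228} \cdot 425 - 174 = \frac{23375}{228} - 174 = - \frac{16297}{228}$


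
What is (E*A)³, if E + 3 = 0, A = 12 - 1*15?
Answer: 729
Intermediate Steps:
A = -3 (A = 12 - 15 = -3)
E = -3 (E = -3 + 0 = -3)
(E*A)³ = (-3*(-3))³ = 9³ = 729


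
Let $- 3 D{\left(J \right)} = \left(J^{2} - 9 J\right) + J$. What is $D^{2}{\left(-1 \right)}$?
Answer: $9$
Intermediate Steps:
$D{\left(J \right)} = - \frac{J^{2}}{3} + \frac{8 J}{3}$ ($D{\left(J \right)} = - \frac{\left(J^{2} - 9 J\right) + J}{3} = - \frac{J^{2} - 8 J}{3} = - \frac{J^{2}}{3} + \frac{8 J}{3}$)
$D^{2}{\left(-1 \right)} = \left(\frac{1}{3} \left(-1\right) \left(8 - -1\right)\right)^{2} = \left(\frac{1}{3} \left(-1\right) \left(8 + 1\right)\right)^{2} = \left(\frac{1}{3} \left(-1\right) 9\right)^{2} = \left(-3\right)^{2} = 9$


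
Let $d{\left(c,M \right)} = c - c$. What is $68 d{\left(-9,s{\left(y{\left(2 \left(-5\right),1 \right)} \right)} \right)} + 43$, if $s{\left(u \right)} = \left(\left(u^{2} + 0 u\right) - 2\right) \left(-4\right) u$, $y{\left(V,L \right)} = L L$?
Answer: $43$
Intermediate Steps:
$y{\left(V,L \right)} = L^{2}$
$s{\left(u \right)} = u \left(8 - 4 u^{2}\right)$ ($s{\left(u \right)} = \left(\left(u^{2} + 0\right) - 2\right) \left(-4\right) u = \left(u^{2} - 2\right) \left(-4\right) u = \left(-2 + u^{2}\right) \left(-4\right) u = \left(8 - 4 u^{2}\right) u = u \left(8 - 4 u^{2}\right)$)
$d{\left(c,M \right)} = 0$
$68 d{\left(-9,s{\left(y{\left(2 \left(-5\right),1 \right)} \right)} \right)} + 43 = 68 \cdot 0 + 43 = 0 + 43 = 43$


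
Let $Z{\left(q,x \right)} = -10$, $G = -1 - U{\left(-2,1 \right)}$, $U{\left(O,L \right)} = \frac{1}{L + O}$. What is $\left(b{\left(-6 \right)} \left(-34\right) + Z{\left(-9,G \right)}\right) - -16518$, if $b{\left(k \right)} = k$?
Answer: $16712$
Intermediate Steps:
$G = 0$ ($G = -1 - \frac{1}{1 - 2} = -1 - \frac{1}{-1} = -1 - -1 = -1 + 1 = 0$)
$\left(b{\left(-6 \right)} \left(-34\right) + Z{\left(-9,G \right)}\right) - -16518 = \left(\left(-6\right) \left(-34\right) - 10\right) - -16518 = \left(204 - 10\right) + 16518 = 194 + 16518 = 16712$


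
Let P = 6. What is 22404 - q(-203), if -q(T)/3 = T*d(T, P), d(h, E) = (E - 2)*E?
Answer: 7788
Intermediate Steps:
d(h, E) = E*(-2 + E) (d(h, E) = (-2 + E)*E = E*(-2 + E))
q(T) = -72*T (q(T) = -3*T*6*(-2 + 6) = -3*T*6*4 = -3*T*24 = -72*T)
22404 - q(-203) = 22404 - (-72)*(-203) = 22404 - 1*14616 = 22404 - 14616 = 7788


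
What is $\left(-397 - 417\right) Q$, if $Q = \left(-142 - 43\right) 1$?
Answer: $150590$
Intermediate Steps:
$Q = -185$ ($Q = \left(-142 - 43\right) 1 = \left(-185\right) 1 = -185$)
$\left(-397 - 417\right) Q = \left(-397 - 417\right) \left(-185\right) = \left(-814\right) \left(-185\right) = 150590$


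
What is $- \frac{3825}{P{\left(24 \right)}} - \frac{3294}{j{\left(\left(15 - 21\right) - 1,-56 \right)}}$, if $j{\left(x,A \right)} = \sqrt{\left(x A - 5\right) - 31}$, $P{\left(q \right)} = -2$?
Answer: $\frac{3825}{2} - \frac{1647 \sqrt{89}}{89} \approx 1737.9$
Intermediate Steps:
$j{\left(x,A \right)} = \sqrt{-36 + A x}$ ($j{\left(x,A \right)} = \sqrt{\left(A x - 5\right) - 31} = \sqrt{\left(-5 + A x\right) - 31} = \sqrt{-36 + A x}$)
$- \frac{3825}{P{\left(24 \right)}} - \frac{3294}{j{\left(\left(15 - 21\right) - 1,-56 \right)}} = - \frac{3825}{-2} - \frac{3294}{\sqrt{-36 - 56 \left(\left(15 - 21\right) - 1\right)}} = \left(-3825\right) \left(- \frac{1}{2}\right) - \frac{3294}{\sqrt{-36 - 56 \left(-6 - 1\right)}} = \frac{3825}{2} - \frac{3294}{\sqrt{-36 - -392}} = \frac{3825}{2} - \frac{3294}{\sqrt{-36 + 392}} = \frac{3825}{2} - \frac{3294}{\sqrt{356}} = \frac{3825}{2} - \frac{3294}{2 \sqrt{89}} = \frac{3825}{2} - 3294 \frac{\sqrt{89}}{178} = \frac{3825}{2} - \frac{1647 \sqrt{89}}{89}$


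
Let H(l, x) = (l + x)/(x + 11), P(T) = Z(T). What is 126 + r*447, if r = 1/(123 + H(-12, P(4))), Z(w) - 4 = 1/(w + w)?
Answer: 640469/4940 ≈ 129.65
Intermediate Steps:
Z(w) = 4 + 1/(2*w) (Z(w) = 4 + 1/(w + w) = 4 + 1/(2*w))
P(T) = 4 + 1/(2*T)
H(l, x) = (l + x)/(11 + x)
r = 121/14820 (r = 1/(123 + (-12 + (4 + (1/2)/4))/(11 + (4 + (1/2)/4))) = 1/(123 + (-12 + (4 + (1/2)*(1/4)))/(11 + (4 + (1/2)*(1/4)))) = 1/(123 + (-12 + (4 + 1/8))/(11 + (4 + 1/8))) = 1/(123 + (-12 + 33/8)/(11 + 33/8)) = 1/(123 - 63/8/(121/8)) = 1/(123 + (8/121)*(-63/8)) = 1/(123 - 63/121) = 1/(14820/121) = 121/14820 ≈ 0.0081646)
126 + r*447 = 126 + (121/14820)*447 = 126 + 18029/4940 = 640469/4940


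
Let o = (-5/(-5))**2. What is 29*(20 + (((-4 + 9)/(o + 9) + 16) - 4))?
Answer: 1885/2 ≈ 942.50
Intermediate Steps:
o = 1 (o = (-5*(-1/5))**2 = 1**2 = 1)
29*(20 + (((-4 + 9)/(o + 9) + 16) - 4)) = 29*(20 + (((-4 + 9)/(1 + 9) + 16) - 4)) = 29*(20 + ((5/10 + 16) - 4)) = 29*(20 + ((5*(1/10) + 16) - 4)) = 29*(20 + ((1/2 + 16) - 4)) = 29*(20 + (33/2 - 4)) = 29*(20 + 25/2) = 29*(65/2) = 1885/2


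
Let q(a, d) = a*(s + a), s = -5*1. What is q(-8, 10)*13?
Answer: 1352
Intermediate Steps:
s = -5
q(a, d) = a*(-5 + a)
q(-8, 10)*13 = -8*(-5 - 8)*13 = -8*(-13)*13 = 104*13 = 1352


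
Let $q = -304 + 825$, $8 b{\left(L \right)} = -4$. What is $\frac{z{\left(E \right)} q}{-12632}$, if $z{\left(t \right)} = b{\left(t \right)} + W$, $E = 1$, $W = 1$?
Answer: $- \frac{521}{25264} \approx -0.020622$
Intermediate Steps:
$b{\left(L \right)} = - \frac{1}{2}$ ($b{\left(L \right)} = \frac{1}{8} \left(-4\right) = - \frac{1}{2}$)
$q = 521$
$z{\left(t \right)} = \frac{1}{2}$ ($z{\left(t \right)} = - \frac{1}{2} + 1 = \frac{1}{2}$)
$\frac{z{\left(E \right)} q}{-12632} = \frac{\frac{1}{2} \cdot 521}{-12632} = \frac{521}{2} \left(- \frac{1}{12632}\right) = - \frac{521}{25264}$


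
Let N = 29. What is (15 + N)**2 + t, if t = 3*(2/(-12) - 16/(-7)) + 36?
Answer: 27697/14 ≈ 1978.4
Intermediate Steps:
t = 593/14 (t = 3*(2*(-1/12) - 16*(-1/7)) + 36 = 3*(-1/6 + 16/7) + 36 = 3*(89/42) + 36 = 89/14 + 36 = 593/14 ≈ 42.357)
(15 + N)**2 + t = (15 + 29)**2 + 593/14 = 44**2 + 593/14 = 1936 + 593/14 = 27697/14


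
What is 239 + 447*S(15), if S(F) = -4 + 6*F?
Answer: 38681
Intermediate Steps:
239 + 447*S(15) = 239 + 447*(-4 + 6*15) = 239 + 447*(-4 + 90) = 239 + 447*86 = 239 + 38442 = 38681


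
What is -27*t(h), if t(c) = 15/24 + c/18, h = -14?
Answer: 33/8 ≈ 4.1250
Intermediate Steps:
t(c) = 5/8 + c/18 (t(c) = 15*(1/24) + c*(1/18) = 5/8 + c/18)
-27*t(h) = -27*(5/8 + (1/18)*(-14)) = -27*(5/8 - 7/9) = -27*(-11/72) = 33/8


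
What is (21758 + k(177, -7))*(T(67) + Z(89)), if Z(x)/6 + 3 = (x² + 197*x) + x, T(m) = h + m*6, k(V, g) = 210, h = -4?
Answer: 3375119584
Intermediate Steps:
T(m) = -4 + 6*m (T(m) = -4 + m*6 = -4 + 6*m)
Z(x) = -18 + 6*x² + 1188*x (Z(x) = -18 + 6*((x² + 197*x) + x) = -18 + 6*(x² + 198*x) = -18 + (6*x² + 1188*x) = -18 + 6*x² + 1188*x)
(21758 + k(177, -7))*(T(67) + Z(89)) = (21758 + 210)*((-4 + 6*67) + (-18 + 6*89² + 1188*89)) = 21968*((-4 + 402) + (-18 + 6*7921 + 105732)) = 21968*(398 + (-18 + 47526 + 105732)) = 21968*(398 + 153240) = 21968*153638 = 3375119584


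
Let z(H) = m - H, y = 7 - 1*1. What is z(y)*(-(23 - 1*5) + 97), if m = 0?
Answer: -474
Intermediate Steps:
y = 6 (y = 7 - 1 = 6)
z(H) = -H (z(H) = 0 - H = -H)
z(y)*(-(23 - 1*5) + 97) = (-1*6)*(-(23 - 1*5) + 97) = -6*(-(23 - 5) + 97) = -6*(-1*18 + 97) = -6*(-18 + 97) = -6*79 = -474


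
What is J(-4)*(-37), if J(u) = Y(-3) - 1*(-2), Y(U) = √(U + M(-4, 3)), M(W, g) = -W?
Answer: -111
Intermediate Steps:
Y(U) = √(4 + U) (Y(U) = √(U - 1*(-4)) = √(U + 4) = √(4 + U))
J(u) = 3 (J(u) = √(4 - 3) - 1*(-2) = √1 + 2 = 1 + 2 = 3)
J(-4)*(-37) = 3*(-37) = -111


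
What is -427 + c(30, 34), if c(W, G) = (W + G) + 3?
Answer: -360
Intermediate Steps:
c(W, G) = 3 + G + W (c(W, G) = (G + W) + 3 = 3 + G + W)
-427 + c(30, 34) = -427 + (3 + 34 + 30) = -427 + 67 = -360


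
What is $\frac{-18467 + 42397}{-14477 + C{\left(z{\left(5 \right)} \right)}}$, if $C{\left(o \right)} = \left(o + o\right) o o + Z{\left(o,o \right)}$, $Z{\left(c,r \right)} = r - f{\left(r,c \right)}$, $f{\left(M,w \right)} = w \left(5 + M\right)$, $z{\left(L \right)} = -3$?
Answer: $- \frac{11965}{7264} \approx -1.6472$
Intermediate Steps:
$Z{\left(c,r \right)} = r - c \left(5 + r\right)$
$C{\left(o \right)} = o + 2 o^{3} - o \left(5 + o\right)$ ($C{\left(o \right)} = \left(o + o\right) o o - \left(- o + o \left(5 + o\right)\right) = 2 o o o - \left(- o + o \left(5 + o\right)\right) = 2 o^{2} o - \left(- o + o \left(5 + o\right)\right) = 2 o^{3} - \left(- o + o \left(5 + o\right)\right) = o + 2 o^{3} - o \left(5 + o\right)$)
$\frac{-18467 + 42397}{-14477 + C{\left(z{\left(5 \right)} \right)}} = \frac{-18467 + 42397}{-14477 - 3 \left(-4 - -3 + 2 \left(-3\right)^{2}\right)} = \frac{23930}{-14477 - 3 \left(-4 + 3 + 2 \cdot 9\right)} = \frac{23930}{-14477 - 3 \left(-4 + 3 + 18\right)} = \frac{23930}{-14477 - 51} = \frac{23930}{-14528} = 23930 \left(- \frac{1}{14528}\right) = - \frac{11965}{7264}$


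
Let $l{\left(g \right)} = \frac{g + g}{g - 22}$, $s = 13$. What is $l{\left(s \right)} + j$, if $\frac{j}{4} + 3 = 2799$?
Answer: $\frac{100630}{9} \approx 11181.0$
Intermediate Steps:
$l{\left(g \right)} = \frac{2 g}{-22 + g}$
$j = 11184$ ($j = -12 + 4 \cdot 2799 = -12 + 11196 = 11184$)
$l{\left(s \right)} + j = 2 \cdot 13 \frac{1}{-22 + 13} + 11184 = 2 \cdot 13 \frac{1}{-9} + 11184 = 2 \cdot 13 \left(- \frac{1}{9}\right) + 11184 = - \frac{26}{9} + 11184 = \frac{100630}{9}$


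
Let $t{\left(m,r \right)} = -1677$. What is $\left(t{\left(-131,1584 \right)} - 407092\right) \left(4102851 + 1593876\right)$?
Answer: $-2328645399063$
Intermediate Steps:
$\left(t{\left(-131,1584 \right)} - 407092\right) \left(4102851 + 1593876\right) = \left(-1677 - 407092\right) \left(4102851 + 1593876\right) = \left(-1677 - 407092\right) 5696727 = \left(-408769\right) 5696727 = -2328645399063$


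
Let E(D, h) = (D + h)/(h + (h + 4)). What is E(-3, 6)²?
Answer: 9/256 ≈ 0.035156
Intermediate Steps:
E(D, h) = (D + h)/(4 + 2*h) (E(D, h) = (D + h)/(h + (4 + h)) = (D + h)/(4 + 2*h))
E(-3, 6)² = ((-3 + 6)/(2*(2 + 6)))² = ((½)*3/8)² = ((½)*(⅛)*3)² = (3/16)² = 9/256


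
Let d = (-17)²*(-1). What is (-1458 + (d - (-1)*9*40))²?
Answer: 1923769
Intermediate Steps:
d = -289 (d = 289*(-1) = -289)
(-1458 + (d - (-1)*9*40))² = (-1458 + (-289 - (-1)*9*40))² = (-1458 + (-289 - (-1)*360))² = (-1458 + (-289 - 1*(-360)))² = (-1458 + (-289 + 360))² = (-1458 + 71)² = (-1387)² = 1923769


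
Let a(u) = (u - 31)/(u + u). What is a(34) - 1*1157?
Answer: -78673/68 ≈ -1157.0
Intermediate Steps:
a(u) = (-31 + u)/(2*u) (a(u) = (-31 + u)/((2*u)) = (-31 + u)*(1/(2*u)) = (-31 + u)/(2*u))
a(34) - 1*1157 = (½)*(-31 + 34)/34 - 1*1157 = (½)*(1/34)*3 - 1157 = 3/68 - 1157 = -78673/68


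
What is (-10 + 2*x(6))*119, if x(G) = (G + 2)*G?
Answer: 10234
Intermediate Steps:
x(G) = G*(2 + G) (x(G) = (2 + G)*G = G*(2 + G))
(-10 + 2*x(6))*119 = (-10 + 2*(6*(2 + 6)))*119 = (-10 + 2*(6*8))*119 = (-10 + 2*48)*119 = (-10 + 96)*119 = 86*119 = 10234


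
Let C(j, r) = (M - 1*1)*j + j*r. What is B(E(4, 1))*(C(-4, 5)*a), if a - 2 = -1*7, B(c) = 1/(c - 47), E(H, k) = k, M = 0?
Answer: -40/23 ≈ -1.7391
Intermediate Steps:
B(c) = 1/(-47 + c)
C(j, r) = -j + j*r (C(j, r) = (0 - 1*1)*j + j*r = (0 - 1)*j + j*r = -j + j*r)
a = -5 (a = 2 - 1*7 = 2 - 7 = -5)
B(E(4, 1))*(C(-4, 5)*a) = (-4*(-1 + 5)*(-5))/(-47 + 1) = (-4*4*(-5))/(-46) = -(-8)*(-5)/23 = -1/46*80 = -40/23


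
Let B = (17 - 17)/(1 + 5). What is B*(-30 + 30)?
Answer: 0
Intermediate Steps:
B = 0 (B = 0/6 = 0*(⅙) = 0)
B*(-30 + 30) = 0*(-30 + 30) = 0*0 = 0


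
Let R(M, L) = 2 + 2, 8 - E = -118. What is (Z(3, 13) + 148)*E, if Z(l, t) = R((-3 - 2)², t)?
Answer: 19152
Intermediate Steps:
E = 126 (E = 8 - 1*(-118) = 8 + 118 = 126)
R(M, L) = 4
Z(l, t) = 4
(Z(3, 13) + 148)*E = (4 + 148)*126 = 152*126 = 19152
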